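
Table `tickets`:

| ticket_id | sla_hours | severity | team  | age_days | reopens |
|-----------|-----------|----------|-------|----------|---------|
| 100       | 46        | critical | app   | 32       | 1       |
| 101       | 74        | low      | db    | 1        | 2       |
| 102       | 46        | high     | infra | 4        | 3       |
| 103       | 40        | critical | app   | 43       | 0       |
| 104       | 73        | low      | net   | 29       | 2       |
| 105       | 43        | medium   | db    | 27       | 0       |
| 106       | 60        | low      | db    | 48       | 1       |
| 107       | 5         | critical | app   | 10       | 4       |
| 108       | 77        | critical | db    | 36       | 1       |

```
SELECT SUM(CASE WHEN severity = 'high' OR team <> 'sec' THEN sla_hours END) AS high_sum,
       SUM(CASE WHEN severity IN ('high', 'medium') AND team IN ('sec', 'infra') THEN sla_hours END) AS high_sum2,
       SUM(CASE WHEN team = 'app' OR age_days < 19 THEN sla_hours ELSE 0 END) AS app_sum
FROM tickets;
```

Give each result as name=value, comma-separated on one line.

[high_sum: severity = 'high' OR team <> 'sec']
ticket_id=100: ✓ → 46
ticket_id=101: ✓ → 74
ticket_id=102: ✓ → 46
ticket_id=103: ✓ → 40
ticket_id=104: ✓ → 73
ticket_id=105: ✓ → 43
ticket_id=106: ✓ → 60
ticket_id=107: ✓ → 5
ticket_id=108: ✓ → 77
high_sum = 46 + 74 + 46 + 40 + 73 + 43 + 60 + 5 + 77 = 464
—
[high_sum2: severity IN ('high', 'medium') AND team IN ('sec', 'infra')]
ticket_id=100: ✗
ticket_id=101: ✗
ticket_id=102: ✓ → 46
ticket_id=103: ✗
ticket_id=104: ✗
ticket_id=105: ✗
ticket_id=106: ✗
ticket_id=107: ✗
ticket_id=108: ✗
high_sum2 = 46
—
[app_sum: team = 'app' OR age_days < 19]
ticket_id=100: ✓ → 46
ticket_id=101: ✓ → 74
ticket_id=102: ✓ → 46
ticket_id=103: ✓ → 40
ticket_id=104: ✗
ticket_id=105: ✗
ticket_id=106: ✗
ticket_id=107: ✓ → 5
ticket_id=108: ✗
app_sum = 46 + 74 + 46 + 40 + 5 = 211

high_sum=464, high_sum2=46, app_sum=211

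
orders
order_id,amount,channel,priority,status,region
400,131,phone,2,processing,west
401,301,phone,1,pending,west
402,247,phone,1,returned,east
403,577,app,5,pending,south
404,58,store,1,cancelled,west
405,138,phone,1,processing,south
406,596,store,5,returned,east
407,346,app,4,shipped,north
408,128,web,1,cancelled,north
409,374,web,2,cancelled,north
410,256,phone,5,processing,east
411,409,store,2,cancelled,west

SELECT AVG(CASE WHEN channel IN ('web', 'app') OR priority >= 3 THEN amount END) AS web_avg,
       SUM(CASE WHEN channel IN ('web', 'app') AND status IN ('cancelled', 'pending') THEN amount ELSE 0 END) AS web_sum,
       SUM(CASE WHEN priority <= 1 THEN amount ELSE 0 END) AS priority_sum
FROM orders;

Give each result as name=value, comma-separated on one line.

[web_avg: channel IN ('web', 'app') OR priority >= 3]
order_id=400: ✗
order_id=401: ✗
order_id=402: ✗
order_id=403: ✓ → 577
order_id=404: ✗
order_id=405: ✗
order_id=406: ✓ → 596
order_id=407: ✓ → 346
order_id=408: ✓ → 128
order_id=409: ✓ → 374
order_id=410: ✓ → 256
order_id=411: ✗
web_avg = (577 + 596 + 346 + 128 + 374 + 256) / 6 = 379.5
—
[web_sum: channel IN ('web', 'app') AND status IN ('cancelled', 'pending')]
order_id=400: ✗
order_id=401: ✗
order_id=402: ✗
order_id=403: ✓ → 577
order_id=404: ✗
order_id=405: ✗
order_id=406: ✗
order_id=407: ✗
order_id=408: ✓ → 128
order_id=409: ✓ → 374
order_id=410: ✗
order_id=411: ✗
web_sum = 577 + 128 + 374 = 1079
—
[priority_sum: priority <= 1]
order_id=400: ✗
order_id=401: ✓ → 301
order_id=402: ✓ → 247
order_id=403: ✗
order_id=404: ✓ → 58
order_id=405: ✓ → 138
order_id=406: ✗
order_id=407: ✗
order_id=408: ✓ → 128
order_id=409: ✗
order_id=410: ✗
order_id=411: ✗
priority_sum = 301 + 247 + 58 + 138 + 128 = 872

web_avg=379.5, web_sum=1079, priority_sum=872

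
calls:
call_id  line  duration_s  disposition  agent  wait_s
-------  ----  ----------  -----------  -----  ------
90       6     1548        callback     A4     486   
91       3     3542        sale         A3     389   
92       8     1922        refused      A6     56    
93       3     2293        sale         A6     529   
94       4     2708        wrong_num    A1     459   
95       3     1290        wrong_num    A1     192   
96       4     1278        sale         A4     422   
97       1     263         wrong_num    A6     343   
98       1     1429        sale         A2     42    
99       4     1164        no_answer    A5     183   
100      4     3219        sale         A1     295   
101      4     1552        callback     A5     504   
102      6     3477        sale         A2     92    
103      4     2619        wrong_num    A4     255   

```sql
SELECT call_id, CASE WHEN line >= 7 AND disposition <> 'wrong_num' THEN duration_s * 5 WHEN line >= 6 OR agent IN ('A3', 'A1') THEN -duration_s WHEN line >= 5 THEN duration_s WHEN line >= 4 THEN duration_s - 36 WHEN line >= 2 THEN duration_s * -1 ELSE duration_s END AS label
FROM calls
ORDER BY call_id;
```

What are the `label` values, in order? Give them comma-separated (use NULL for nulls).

-1548, -3542, 9610, -2293, -2708, -1290, 1242, 263, 1429, 1128, -3219, 1516, -3477, 2583

call_id=90: line >= 6 OR agent IN ('A3', 'A1') → -1548
call_id=91: line >= 6 OR agent IN ('A3', 'A1') → -3542
call_id=92: line >= 7 AND disposition <> 'wrong_num' → 9610
call_id=93: line >= 2 → -2293
call_id=94: line >= 6 OR agent IN ('A3', 'A1') → -2708
call_id=95: line >= 6 OR agent IN ('A3', 'A1') → -1290
call_id=96: line >= 4 → 1242
call_id=97: ELSE → 263
call_id=98: ELSE → 1429
call_id=99: line >= 4 → 1128
call_id=100: line >= 6 OR agent IN ('A3', 'A1') → -3219
call_id=101: line >= 4 → 1516
call_id=102: line >= 6 OR agent IN ('A3', 'A1') → -3477
call_id=103: line >= 4 → 2583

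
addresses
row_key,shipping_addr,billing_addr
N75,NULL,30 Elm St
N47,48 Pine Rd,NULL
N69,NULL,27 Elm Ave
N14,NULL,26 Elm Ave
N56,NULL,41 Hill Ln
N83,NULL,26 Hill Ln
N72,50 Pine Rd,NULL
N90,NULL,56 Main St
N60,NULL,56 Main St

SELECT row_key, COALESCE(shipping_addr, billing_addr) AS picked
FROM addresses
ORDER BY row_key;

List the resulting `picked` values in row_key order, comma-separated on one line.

26 Elm Ave, 48 Pine Rd, 41 Hill Ln, 56 Main St, 27 Elm Ave, 50 Pine Rd, 30 Elm St, 26 Hill Ln, 56 Main St

row_key=N14: shipping_addr=NULL, billing_addr=26 Elm Ave → 26 Elm Ave
row_key=N47: shipping_addr=48 Pine Rd → 48 Pine Rd
row_key=N56: shipping_addr=NULL, billing_addr=41 Hill Ln → 41 Hill Ln
row_key=N60: shipping_addr=NULL, billing_addr=56 Main St → 56 Main St
row_key=N69: shipping_addr=NULL, billing_addr=27 Elm Ave → 27 Elm Ave
row_key=N72: shipping_addr=50 Pine Rd → 50 Pine Rd
row_key=N75: shipping_addr=NULL, billing_addr=30 Elm St → 30 Elm St
row_key=N83: shipping_addr=NULL, billing_addr=26 Hill Ln → 26 Hill Ln
row_key=N90: shipping_addr=NULL, billing_addr=56 Main St → 56 Main St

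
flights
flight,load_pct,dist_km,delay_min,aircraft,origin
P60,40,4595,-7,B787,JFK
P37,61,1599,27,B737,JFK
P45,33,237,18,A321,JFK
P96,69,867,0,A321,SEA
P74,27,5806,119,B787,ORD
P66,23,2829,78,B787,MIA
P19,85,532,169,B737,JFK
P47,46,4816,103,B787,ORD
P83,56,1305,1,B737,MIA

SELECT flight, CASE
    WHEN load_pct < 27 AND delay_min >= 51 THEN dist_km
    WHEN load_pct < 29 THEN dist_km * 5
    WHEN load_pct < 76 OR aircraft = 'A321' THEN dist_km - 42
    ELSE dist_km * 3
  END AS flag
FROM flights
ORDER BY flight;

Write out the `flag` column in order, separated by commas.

1596, 1557, 195, 4774, 4553, 2829, 29030, 1263, 825

flight=P19: ELSE → 1596
flight=P37: load_pct < 76 OR aircraft = 'A321' → 1557
flight=P45: load_pct < 76 OR aircraft = 'A321' → 195
flight=P47: load_pct < 76 OR aircraft = 'A321' → 4774
flight=P60: load_pct < 76 OR aircraft = 'A321' → 4553
flight=P66: load_pct < 27 AND delay_min >= 51 → 2829
flight=P74: load_pct < 29 → 29030
flight=P83: load_pct < 76 OR aircraft = 'A321' → 1263
flight=P96: load_pct < 76 OR aircraft = 'A321' → 825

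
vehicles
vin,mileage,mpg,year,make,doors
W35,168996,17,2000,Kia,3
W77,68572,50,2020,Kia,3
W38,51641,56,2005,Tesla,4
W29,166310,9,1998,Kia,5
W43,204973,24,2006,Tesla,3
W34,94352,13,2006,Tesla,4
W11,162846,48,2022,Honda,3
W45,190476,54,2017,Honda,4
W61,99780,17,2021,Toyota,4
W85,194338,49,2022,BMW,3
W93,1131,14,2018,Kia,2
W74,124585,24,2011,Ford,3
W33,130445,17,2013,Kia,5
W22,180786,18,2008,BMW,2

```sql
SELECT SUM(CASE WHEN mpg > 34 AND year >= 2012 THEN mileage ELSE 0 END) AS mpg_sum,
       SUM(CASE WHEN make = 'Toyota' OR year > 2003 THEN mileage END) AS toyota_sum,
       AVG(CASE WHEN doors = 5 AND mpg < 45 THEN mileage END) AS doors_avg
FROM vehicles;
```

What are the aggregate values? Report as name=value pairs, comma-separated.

mpg_sum=616232, toyota_sum=1503925, doors_avg=148377.5

[mpg_sum: mpg > 34 AND year >= 2012]
vin=W35: ✗
vin=W77: ✓ → 68572
vin=W38: ✗
vin=W29: ✗
vin=W43: ✗
vin=W34: ✗
vin=W11: ✓ → 162846
vin=W45: ✓ → 190476
vin=W61: ✗
vin=W85: ✓ → 194338
vin=W93: ✗
vin=W74: ✗
vin=W33: ✗
vin=W22: ✗
mpg_sum = 68572 + 162846 + 190476 + 194338 = 616232
—
[toyota_sum: make = 'Toyota' OR year > 2003]
vin=W35: ✗
vin=W77: ✓ → 68572
vin=W38: ✓ → 51641
vin=W29: ✗
vin=W43: ✓ → 204973
vin=W34: ✓ → 94352
vin=W11: ✓ → 162846
vin=W45: ✓ → 190476
vin=W61: ✓ → 99780
vin=W85: ✓ → 194338
vin=W93: ✓ → 1131
vin=W74: ✓ → 124585
vin=W33: ✓ → 130445
vin=W22: ✓ → 180786
toyota_sum = 68572 + 51641 + 204973 + 94352 + 162846 + 190476 + 99780 + 194338 + 1131 + 124585 + 130445 + 180786 = 1503925
—
[doors_avg: doors = 5 AND mpg < 45]
vin=W35: ✗
vin=W77: ✗
vin=W38: ✗
vin=W29: ✓ → 166310
vin=W43: ✗
vin=W34: ✗
vin=W11: ✗
vin=W45: ✗
vin=W61: ✗
vin=W85: ✗
vin=W93: ✗
vin=W74: ✗
vin=W33: ✓ → 130445
vin=W22: ✗
doors_avg = (166310 + 130445) / 2 = 148377.5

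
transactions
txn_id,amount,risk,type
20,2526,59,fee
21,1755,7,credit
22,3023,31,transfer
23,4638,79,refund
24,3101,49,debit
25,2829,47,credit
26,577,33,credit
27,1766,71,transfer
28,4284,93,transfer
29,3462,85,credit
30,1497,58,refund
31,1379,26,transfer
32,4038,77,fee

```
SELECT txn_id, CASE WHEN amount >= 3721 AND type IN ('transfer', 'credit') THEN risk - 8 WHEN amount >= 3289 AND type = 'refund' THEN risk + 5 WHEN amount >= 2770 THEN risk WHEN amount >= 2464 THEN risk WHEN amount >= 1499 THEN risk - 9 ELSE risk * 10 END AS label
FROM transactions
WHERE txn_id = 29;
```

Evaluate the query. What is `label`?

txn_id = 29: amount=3462, risk=85, type=credit.
amount >= 3721 AND type IN ('transfer', 'credit') → false
amount >= 3289 AND type = 'refund' → false
amount >= 2770 → true → 85

85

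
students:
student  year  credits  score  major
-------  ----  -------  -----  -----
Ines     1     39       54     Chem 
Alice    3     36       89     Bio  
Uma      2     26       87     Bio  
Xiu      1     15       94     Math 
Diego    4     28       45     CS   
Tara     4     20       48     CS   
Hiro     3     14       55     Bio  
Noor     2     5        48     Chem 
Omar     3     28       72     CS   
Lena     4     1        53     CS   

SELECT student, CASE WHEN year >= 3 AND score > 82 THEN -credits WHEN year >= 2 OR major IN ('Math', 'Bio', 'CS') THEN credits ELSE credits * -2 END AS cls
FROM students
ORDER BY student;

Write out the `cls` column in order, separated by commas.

-36, 28, 14, -78, 1, 5, 28, 20, 26, 15

student=Alice: year >= 3 AND score > 82 → -36
student=Diego: year >= 2 OR major IN ('Math', 'Bio', 'CS') → 28
student=Hiro: year >= 2 OR major IN ('Math', 'Bio', 'CS') → 14
student=Ines: ELSE → -78
student=Lena: year >= 2 OR major IN ('Math', 'Bio', 'CS') → 1
student=Noor: year >= 2 OR major IN ('Math', 'Bio', 'CS') → 5
student=Omar: year >= 2 OR major IN ('Math', 'Bio', 'CS') → 28
student=Tara: year >= 2 OR major IN ('Math', 'Bio', 'CS') → 20
student=Uma: year >= 2 OR major IN ('Math', 'Bio', 'CS') → 26
student=Xiu: year >= 2 OR major IN ('Math', 'Bio', 'CS') → 15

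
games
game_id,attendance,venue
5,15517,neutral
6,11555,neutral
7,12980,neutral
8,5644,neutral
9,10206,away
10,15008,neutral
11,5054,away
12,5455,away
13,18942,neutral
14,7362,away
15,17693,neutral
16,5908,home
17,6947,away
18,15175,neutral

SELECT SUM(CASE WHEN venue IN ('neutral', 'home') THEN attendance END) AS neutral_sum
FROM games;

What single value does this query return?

118422

game_id=5: ✓ → 15517
game_id=6: ✓ → 11555
game_id=7: ✓ → 12980
game_id=8: ✓ → 5644
game_id=9: ✗
game_id=10: ✓ → 15008
game_id=11: ✗
game_id=12: ✗
game_id=13: ✓ → 18942
game_id=14: ✗
game_id=15: ✓ → 17693
game_id=16: ✓ → 5908
game_id=17: ✗
game_id=18: ✓ → 15175
neutral_sum = 15517 + 11555 + 12980 + 5644 + 15008 + 18942 + 17693 + 5908 + 15175 = 118422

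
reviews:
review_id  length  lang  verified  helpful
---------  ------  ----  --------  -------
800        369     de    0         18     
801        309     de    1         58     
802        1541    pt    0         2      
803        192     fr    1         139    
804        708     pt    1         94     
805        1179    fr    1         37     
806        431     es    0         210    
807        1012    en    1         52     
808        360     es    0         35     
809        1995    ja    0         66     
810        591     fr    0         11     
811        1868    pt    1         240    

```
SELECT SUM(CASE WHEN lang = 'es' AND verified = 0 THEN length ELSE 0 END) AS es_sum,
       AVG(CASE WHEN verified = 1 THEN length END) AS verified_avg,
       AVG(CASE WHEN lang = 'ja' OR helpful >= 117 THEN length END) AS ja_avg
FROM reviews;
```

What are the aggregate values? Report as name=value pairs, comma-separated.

[es_sum: lang = 'es' AND verified = 0]
review_id=800: ✗
review_id=801: ✗
review_id=802: ✗
review_id=803: ✗
review_id=804: ✗
review_id=805: ✗
review_id=806: ✓ → 431
review_id=807: ✗
review_id=808: ✓ → 360
review_id=809: ✗
review_id=810: ✗
review_id=811: ✗
es_sum = 431 + 360 = 791
—
[verified_avg: verified = 1]
review_id=800: ✗
review_id=801: ✓ → 309
review_id=802: ✗
review_id=803: ✓ → 192
review_id=804: ✓ → 708
review_id=805: ✓ → 1179
review_id=806: ✗
review_id=807: ✓ → 1012
review_id=808: ✗
review_id=809: ✗
review_id=810: ✗
review_id=811: ✓ → 1868
verified_avg = (309 + 192 + 708 + 1179 + 1012 + 1868) / 6 = 878
—
[ja_avg: lang = 'ja' OR helpful >= 117]
review_id=800: ✗
review_id=801: ✗
review_id=802: ✗
review_id=803: ✓ → 192
review_id=804: ✗
review_id=805: ✗
review_id=806: ✓ → 431
review_id=807: ✗
review_id=808: ✗
review_id=809: ✓ → 1995
review_id=810: ✗
review_id=811: ✓ → 1868
ja_avg = (192 + 431 + 1995 + 1868) / 4 = 1121.5

es_sum=791, verified_avg=878, ja_avg=1121.5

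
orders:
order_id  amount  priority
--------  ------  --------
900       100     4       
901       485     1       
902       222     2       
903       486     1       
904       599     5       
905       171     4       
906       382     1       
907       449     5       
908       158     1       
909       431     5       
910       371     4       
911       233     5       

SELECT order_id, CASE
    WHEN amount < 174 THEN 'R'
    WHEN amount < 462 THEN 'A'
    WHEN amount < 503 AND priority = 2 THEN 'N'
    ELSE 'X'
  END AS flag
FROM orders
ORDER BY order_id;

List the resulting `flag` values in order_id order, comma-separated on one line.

order_id=900: amount < 174 → R
order_id=901: ELSE → X
order_id=902: amount < 462 → A
order_id=903: ELSE → X
order_id=904: ELSE → X
order_id=905: amount < 174 → R
order_id=906: amount < 462 → A
order_id=907: amount < 462 → A
order_id=908: amount < 174 → R
order_id=909: amount < 462 → A
order_id=910: amount < 462 → A
order_id=911: amount < 462 → A

R, X, A, X, X, R, A, A, R, A, A, A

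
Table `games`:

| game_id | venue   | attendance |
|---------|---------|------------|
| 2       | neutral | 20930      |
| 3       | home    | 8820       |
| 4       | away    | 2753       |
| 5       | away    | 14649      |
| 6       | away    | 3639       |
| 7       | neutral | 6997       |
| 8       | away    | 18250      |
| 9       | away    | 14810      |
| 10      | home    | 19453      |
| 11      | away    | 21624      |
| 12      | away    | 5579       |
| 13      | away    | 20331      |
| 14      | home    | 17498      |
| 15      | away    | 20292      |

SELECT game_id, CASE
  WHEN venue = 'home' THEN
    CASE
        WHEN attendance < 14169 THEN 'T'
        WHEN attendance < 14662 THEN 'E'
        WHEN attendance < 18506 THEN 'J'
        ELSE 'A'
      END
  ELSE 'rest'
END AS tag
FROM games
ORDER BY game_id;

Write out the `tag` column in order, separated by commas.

rest, T, rest, rest, rest, rest, rest, rest, A, rest, rest, rest, J, rest

game_id=2: venue='neutral' → outer ELSE → rest
game_id=3: venue='home' → inner[attendance < 14169] → T
game_id=4: venue='away' → outer ELSE → rest
game_id=5: venue='away' → outer ELSE → rest
game_id=6: venue='away' → outer ELSE → rest
game_id=7: venue='neutral' → outer ELSE → rest
game_id=8: venue='away' → outer ELSE → rest
game_id=9: venue='away' → outer ELSE → rest
game_id=10: venue='home' → inner[ELSE] → A
game_id=11: venue='away' → outer ELSE → rest
game_id=12: venue='away' → outer ELSE → rest
game_id=13: venue='away' → outer ELSE → rest
game_id=14: venue='home' → inner[attendance < 18506] → J
game_id=15: venue='away' → outer ELSE → rest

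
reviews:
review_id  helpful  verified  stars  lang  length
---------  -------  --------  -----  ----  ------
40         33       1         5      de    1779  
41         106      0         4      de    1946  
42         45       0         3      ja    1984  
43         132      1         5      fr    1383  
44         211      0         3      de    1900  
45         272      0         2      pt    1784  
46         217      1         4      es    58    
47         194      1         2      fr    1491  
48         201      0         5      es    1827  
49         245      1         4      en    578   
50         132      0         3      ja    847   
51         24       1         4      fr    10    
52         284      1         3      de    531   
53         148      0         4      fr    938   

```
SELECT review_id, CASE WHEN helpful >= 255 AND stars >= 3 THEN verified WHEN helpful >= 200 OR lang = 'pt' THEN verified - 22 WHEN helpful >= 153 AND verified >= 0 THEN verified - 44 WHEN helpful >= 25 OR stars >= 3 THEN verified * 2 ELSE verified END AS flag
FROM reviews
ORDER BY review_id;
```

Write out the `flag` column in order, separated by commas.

review_id=40: helpful >= 25 OR stars >= 3 → 2
review_id=41: helpful >= 25 OR stars >= 3 → 0
review_id=42: helpful >= 25 OR stars >= 3 → 0
review_id=43: helpful >= 25 OR stars >= 3 → 2
review_id=44: helpful >= 200 OR lang = 'pt' → -22
review_id=45: helpful >= 200 OR lang = 'pt' → -22
review_id=46: helpful >= 200 OR lang = 'pt' → -21
review_id=47: helpful >= 153 AND verified >= 0 → -43
review_id=48: helpful >= 200 OR lang = 'pt' → -22
review_id=49: helpful >= 200 OR lang = 'pt' → -21
review_id=50: helpful >= 25 OR stars >= 3 → 0
review_id=51: helpful >= 25 OR stars >= 3 → 2
review_id=52: helpful >= 255 AND stars >= 3 → 1
review_id=53: helpful >= 25 OR stars >= 3 → 0

2, 0, 0, 2, -22, -22, -21, -43, -22, -21, 0, 2, 1, 0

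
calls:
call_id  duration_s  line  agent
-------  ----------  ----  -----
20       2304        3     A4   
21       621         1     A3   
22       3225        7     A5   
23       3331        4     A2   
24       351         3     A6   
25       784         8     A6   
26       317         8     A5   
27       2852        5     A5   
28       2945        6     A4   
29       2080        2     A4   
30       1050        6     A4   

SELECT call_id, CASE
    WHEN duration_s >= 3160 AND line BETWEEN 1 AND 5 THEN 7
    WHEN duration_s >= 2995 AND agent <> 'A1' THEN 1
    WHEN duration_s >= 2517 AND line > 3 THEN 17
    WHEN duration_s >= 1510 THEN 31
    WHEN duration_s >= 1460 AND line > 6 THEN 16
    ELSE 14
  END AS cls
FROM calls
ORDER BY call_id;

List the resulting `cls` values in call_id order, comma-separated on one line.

call_id=20: duration_s >= 1510 → 31
call_id=21: ELSE → 14
call_id=22: duration_s >= 2995 AND agent <> 'A1' → 1
call_id=23: duration_s >= 3160 AND line BETWEEN 1 AND 5 → 7
call_id=24: ELSE → 14
call_id=25: ELSE → 14
call_id=26: ELSE → 14
call_id=27: duration_s >= 2517 AND line > 3 → 17
call_id=28: duration_s >= 2517 AND line > 3 → 17
call_id=29: duration_s >= 1510 → 31
call_id=30: ELSE → 14

31, 14, 1, 7, 14, 14, 14, 17, 17, 31, 14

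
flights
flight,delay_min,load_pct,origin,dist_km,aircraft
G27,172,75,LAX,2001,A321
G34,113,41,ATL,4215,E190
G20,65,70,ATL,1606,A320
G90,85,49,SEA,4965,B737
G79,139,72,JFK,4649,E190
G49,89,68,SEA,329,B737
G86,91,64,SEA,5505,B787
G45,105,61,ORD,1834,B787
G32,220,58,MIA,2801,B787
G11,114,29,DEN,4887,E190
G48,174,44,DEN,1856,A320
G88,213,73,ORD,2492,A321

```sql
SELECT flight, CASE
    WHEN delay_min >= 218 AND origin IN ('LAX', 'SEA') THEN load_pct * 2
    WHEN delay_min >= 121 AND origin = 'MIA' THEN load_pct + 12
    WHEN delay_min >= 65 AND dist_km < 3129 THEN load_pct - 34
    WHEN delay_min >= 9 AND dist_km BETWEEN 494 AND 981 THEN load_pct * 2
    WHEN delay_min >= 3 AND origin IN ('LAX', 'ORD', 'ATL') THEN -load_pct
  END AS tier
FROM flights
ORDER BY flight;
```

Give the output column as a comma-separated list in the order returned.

flight=G11: (no match → NULL) → NULL
flight=G20: delay_min >= 65 AND dist_km < 3129 → 36
flight=G27: delay_min >= 65 AND dist_km < 3129 → 41
flight=G32: delay_min >= 121 AND origin = 'MIA' → 70
flight=G34: delay_min >= 3 AND origin IN ('LAX', 'ORD', 'ATL') → -41
flight=G45: delay_min >= 65 AND dist_km < 3129 → 27
flight=G48: delay_min >= 65 AND dist_km < 3129 → 10
flight=G49: delay_min >= 65 AND dist_km < 3129 → 34
flight=G79: (no match → NULL) → NULL
flight=G86: (no match → NULL) → NULL
flight=G88: delay_min >= 65 AND dist_km < 3129 → 39
flight=G90: (no match → NULL) → NULL

NULL, 36, 41, 70, -41, 27, 10, 34, NULL, NULL, 39, NULL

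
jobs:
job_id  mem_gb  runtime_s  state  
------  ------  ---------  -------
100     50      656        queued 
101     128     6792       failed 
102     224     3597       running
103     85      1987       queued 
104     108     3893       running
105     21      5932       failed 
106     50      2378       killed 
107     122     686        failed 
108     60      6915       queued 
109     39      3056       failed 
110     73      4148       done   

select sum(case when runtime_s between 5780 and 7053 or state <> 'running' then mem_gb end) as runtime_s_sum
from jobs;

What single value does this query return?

job_id=100: ✓ → 50
job_id=101: ✓ → 128
job_id=102: ✗
job_id=103: ✓ → 85
job_id=104: ✗
job_id=105: ✓ → 21
job_id=106: ✓ → 50
job_id=107: ✓ → 122
job_id=108: ✓ → 60
job_id=109: ✓ → 39
job_id=110: ✓ → 73
runtime_s_sum = 50 + 128 + 85 + 21 + 50 + 122 + 60 + 39 + 73 = 628

628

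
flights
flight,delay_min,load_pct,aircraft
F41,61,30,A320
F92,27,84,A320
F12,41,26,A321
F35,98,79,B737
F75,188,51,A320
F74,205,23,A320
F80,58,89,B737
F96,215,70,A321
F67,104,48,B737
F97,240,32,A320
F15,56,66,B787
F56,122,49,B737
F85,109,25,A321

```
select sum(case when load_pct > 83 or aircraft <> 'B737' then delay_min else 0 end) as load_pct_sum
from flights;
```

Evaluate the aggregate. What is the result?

1200

flight=F41: ✓ → 61
flight=F92: ✓ → 27
flight=F12: ✓ → 41
flight=F35: ✗
flight=F75: ✓ → 188
flight=F74: ✓ → 205
flight=F80: ✓ → 58
flight=F96: ✓ → 215
flight=F67: ✗
flight=F97: ✓ → 240
flight=F15: ✓ → 56
flight=F56: ✗
flight=F85: ✓ → 109
load_pct_sum = 61 + 27 + 41 + 188 + 205 + 58 + 215 + 240 + 56 + 109 = 1200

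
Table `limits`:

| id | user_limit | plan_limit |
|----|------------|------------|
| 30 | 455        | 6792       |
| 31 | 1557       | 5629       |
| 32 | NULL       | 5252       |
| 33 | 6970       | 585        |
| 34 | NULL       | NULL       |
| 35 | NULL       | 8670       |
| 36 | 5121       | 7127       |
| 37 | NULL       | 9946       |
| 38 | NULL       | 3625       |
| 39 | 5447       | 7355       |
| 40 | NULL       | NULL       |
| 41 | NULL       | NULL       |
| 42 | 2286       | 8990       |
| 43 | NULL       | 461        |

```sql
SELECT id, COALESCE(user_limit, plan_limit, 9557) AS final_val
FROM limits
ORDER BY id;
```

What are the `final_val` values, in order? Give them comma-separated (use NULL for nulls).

455, 1557, 5252, 6970, 9557, 8670, 5121, 9946, 3625, 5447, 9557, 9557, 2286, 461

id=30: user_limit=455 → 455
id=31: user_limit=1557 → 1557
id=32: user_limit=NULL, plan_limit=5252 → 5252
id=33: user_limit=6970 → 6970
id=34: user_limit=NULL, plan_limit=NULL, → literal 9557 → 9557
id=35: user_limit=NULL, plan_limit=8670 → 8670
id=36: user_limit=5121 → 5121
id=37: user_limit=NULL, plan_limit=9946 → 9946
id=38: user_limit=NULL, plan_limit=3625 → 3625
id=39: user_limit=5447 → 5447
id=40: user_limit=NULL, plan_limit=NULL, → literal 9557 → 9557
id=41: user_limit=NULL, plan_limit=NULL, → literal 9557 → 9557
id=42: user_limit=2286 → 2286
id=43: user_limit=NULL, plan_limit=461 → 461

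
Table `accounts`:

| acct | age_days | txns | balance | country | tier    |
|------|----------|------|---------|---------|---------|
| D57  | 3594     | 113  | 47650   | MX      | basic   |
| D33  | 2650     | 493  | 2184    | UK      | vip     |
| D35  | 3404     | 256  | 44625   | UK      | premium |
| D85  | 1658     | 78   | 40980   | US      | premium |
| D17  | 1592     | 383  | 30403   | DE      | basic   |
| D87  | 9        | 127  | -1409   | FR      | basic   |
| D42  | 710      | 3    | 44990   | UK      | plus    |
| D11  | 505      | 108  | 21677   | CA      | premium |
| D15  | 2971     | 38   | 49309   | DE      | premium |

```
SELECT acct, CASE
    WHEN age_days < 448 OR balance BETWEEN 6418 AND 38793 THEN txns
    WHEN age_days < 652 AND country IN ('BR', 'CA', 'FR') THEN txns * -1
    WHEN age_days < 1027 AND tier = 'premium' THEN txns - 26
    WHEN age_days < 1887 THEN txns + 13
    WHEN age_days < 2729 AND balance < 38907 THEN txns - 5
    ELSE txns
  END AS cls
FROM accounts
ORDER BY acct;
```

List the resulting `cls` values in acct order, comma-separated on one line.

108, 38, 383, 488, 256, 16, 113, 91, 127

acct=D11: age_days < 448 OR balance BETWEEN 6418 AND 38793 → 108
acct=D15: ELSE → 38
acct=D17: age_days < 448 OR balance BETWEEN 6418 AND 38793 → 383
acct=D33: age_days < 2729 AND balance < 38907 → 488
acct=D35: ELSE → 256
acct=D42: age_days < 1887 → 16
acct=D57: ELSE → 113
acct=D85: age_days < 1887 → 91
acct=D87: age_days < 448 OR balance BETWEEN 6418 AND 38793 → 127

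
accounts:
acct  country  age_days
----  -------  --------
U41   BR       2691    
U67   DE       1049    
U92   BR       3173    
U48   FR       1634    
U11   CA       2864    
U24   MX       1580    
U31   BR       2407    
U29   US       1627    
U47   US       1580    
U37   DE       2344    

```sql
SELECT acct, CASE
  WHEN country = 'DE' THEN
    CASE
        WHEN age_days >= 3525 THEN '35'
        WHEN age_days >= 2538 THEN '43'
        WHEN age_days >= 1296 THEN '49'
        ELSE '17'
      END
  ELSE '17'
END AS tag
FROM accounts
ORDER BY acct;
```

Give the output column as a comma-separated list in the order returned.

acct=U11: country='CA' → outer ELSE → 17
acct=U24: country='MX' → outer ELSE → 17
acct=U29: country='US' → outer ELSE → 17
acct=U31: country='BR' → outer ELSE → 17
acct=U37: country='DE' → inner[age_days >= 1296] → 49
acct=U41: country='BR' → outer ELSE → 17
acct=U47: country='US' → outer ELSE → 17
acct=U48: country='FR' → outer ELSE → 17
acct=U67: country='DE' → inner[ELSE] → 17
acct=U92: country='BR' → outer ELSE → 17

17, 17, 17, 17, 49, 17, 17, 17, 17, 17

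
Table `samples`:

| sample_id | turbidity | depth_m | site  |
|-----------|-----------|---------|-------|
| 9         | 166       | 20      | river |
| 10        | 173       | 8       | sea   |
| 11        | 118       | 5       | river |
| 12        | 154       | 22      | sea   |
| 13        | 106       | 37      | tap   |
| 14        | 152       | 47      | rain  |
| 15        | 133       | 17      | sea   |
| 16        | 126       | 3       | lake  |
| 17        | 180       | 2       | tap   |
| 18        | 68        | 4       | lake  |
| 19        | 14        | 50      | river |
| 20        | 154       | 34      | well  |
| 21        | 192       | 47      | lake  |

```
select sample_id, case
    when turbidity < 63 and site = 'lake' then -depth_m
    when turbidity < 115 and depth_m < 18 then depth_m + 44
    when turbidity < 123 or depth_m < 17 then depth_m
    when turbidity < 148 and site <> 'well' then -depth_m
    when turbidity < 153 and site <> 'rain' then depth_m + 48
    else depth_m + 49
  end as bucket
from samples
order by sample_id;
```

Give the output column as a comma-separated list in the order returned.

sample_id=9: ELSE → 69
sample_id=10: turbidity < 123 or depth_m < 17 → 8
sample_id=11: turbidity < 123 or depth_m < 17 → 5
sample_id=12: ELSE → 71
sample_id=13: turbidity < 123 or depth_m < 17 → 37
sample_id=14: ELSE → 96
sample_id=15: turbidity < 148 and site <> 'well' → -17
sample_id=16: turbidity < 123 or depth_m < 17 → 3
sample_id=17: turbidity < 123 or depth_m < 17 → 2
sample_id=18: turbidity < 115 and depth_m < 18 → 48
sample_id=19: turbidity < 123 or depth_m < 17 → 50
sample_id=20: ELSE → 83
sample_id=21: ELSE → 96

69, 8, 5, 71, 37, 96, -17, 3, 2, 48, 50, 83, 96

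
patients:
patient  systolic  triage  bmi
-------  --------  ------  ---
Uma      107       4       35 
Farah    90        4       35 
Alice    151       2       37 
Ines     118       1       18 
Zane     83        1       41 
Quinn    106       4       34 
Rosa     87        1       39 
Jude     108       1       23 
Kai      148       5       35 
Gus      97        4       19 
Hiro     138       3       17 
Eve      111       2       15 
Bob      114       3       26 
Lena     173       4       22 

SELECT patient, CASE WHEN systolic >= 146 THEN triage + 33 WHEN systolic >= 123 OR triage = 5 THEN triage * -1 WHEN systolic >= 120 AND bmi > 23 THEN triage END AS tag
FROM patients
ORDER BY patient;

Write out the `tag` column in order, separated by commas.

35, NULL, NULL, NULL, NULL, -3, NULL, NULL, 38, 37, NULL, NULL, NULL, NULL

patient=Alice: systolic >= 146 → 35
patient=Bob: (no match → NULL) → NULL
patient=Eve: (no match → NULL) → NULL
patient=Farah: (no match → NULL) → NULL
patient=Gus: (no match → NULL) → NULL
patient=Hiro: systolic >= 123 OR triage = 5 → -3
patient=Ines: (no match → NULL) → NULL
patient=Jude: (no match → NULL) → NULL
patient=Kai: systolic >= 146 → 38
patient=Lena: systolic >= 146 → 37
patient=Quinn: (no match → NULL) → NULL
patient=Rosa: (no match → NULL) → NULL
patient=Uma: (no match → NULL) → NULL
patient=Zane: (no match → NULL) → NULL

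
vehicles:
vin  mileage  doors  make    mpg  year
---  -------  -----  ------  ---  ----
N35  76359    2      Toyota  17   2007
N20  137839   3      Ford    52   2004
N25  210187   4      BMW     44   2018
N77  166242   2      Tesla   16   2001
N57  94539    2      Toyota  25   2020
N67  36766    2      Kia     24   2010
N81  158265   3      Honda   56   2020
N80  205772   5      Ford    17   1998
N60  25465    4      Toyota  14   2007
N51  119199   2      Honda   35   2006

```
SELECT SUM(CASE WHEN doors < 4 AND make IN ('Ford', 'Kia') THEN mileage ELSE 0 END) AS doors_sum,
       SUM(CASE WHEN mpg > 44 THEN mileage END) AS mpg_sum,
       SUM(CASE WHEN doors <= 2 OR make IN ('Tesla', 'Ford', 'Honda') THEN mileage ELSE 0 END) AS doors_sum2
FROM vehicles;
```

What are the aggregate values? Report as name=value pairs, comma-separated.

doors_sum=174605, mpg_sum=296104, doors_sum2=994981

[doors_sum: doors < 4 AND make IN ('Ford', 'Kia')]
vin=N35: ✗
vin=N20: ✓ → 137839
vin=N25: ✗
vin=N77: ✗
vin=N57: ✗
vin=N67: ✓ → 36766
vin=N81: ✗
vin=N80: ✗
vin=N60: ✗
vin=N51: ✗
doors_sum = 137839 + 36766 = 174605
—
[mpg_sum: mpg > 44]
vin=N35: ✗
vin=N20: ✓ → 137839
vin=N25: ✗
vin=N77: ✗
vin=N57: ✗
vin=N67: ✗
vin=N81: ✓ → 158265
vin=N80: ✗
vin=N60: ✗
vin=N51: ✗
mpg_sum = 137839 + 158265 = 296104
—
[doors_sum2: doors <= 2 OR make IN ('Tesla', 'Ford', 'Honda')]
vin=N35: ✓ → 76359
vin=N20: ✓ → 137839
vin=N25: ✗
vin=N77: ✓ → 166242
vin=N57: ✓ → 94539
vin=N67: ✓ → 36766
vin=N81: ✓ → 158265
vin=N80: ✓ → 205772
vin=N60: ✗
vin=N51: ✓ → 119199
doors_sum2 = 76359 + 137839 + 166242 + 94539 + 36766 + 158265 + 205772 + 119199 = 994981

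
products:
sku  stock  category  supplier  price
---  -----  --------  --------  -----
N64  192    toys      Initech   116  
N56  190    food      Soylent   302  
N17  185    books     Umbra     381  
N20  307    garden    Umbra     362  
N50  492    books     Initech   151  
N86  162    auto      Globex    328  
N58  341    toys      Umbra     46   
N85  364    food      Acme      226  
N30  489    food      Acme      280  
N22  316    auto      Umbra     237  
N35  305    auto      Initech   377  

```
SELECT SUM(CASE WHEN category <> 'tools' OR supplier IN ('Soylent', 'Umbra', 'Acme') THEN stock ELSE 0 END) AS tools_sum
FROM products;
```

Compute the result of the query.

sku=N64: ✓ → 192
sku=N56: ✓ → 190
sku=N17: ✓ → 185
sku=N20: ✓ → 307
sku=N50: ✓ → 492
sku=N86: ✓ → 162
sku=N58: ✓ → 341
sku=N85: ✓ → 364
sku=N30: ✓ → 489
sku=N22: ✓ → 316
sku=N35: ✓ → 305
tools_sum = 192 + 190 + 185 + 307 + 492 + 162 + 341 + 364 + 489 + 316 + 305 = 3343

3343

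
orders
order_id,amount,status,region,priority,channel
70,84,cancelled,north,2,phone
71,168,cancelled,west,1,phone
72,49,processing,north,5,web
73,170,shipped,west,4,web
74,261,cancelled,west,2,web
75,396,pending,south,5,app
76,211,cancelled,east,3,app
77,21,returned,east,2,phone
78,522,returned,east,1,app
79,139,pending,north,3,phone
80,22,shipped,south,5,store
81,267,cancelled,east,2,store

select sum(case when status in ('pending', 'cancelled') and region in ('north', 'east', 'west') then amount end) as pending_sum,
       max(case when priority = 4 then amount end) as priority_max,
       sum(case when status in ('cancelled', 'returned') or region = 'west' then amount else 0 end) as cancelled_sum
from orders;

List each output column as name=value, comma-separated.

pending_sum=1130, priority_max=170, cancelled_sum=1704

[pending_sum: status in ('pending', 'cancelled') and region in ('north', 'east', 'west')]
order_id=70: ✓ → 84
order_id=71: ✓ → 168
order_id=72: ✗
order_id=73: ✗
order_id=74: ✓ → 261
order_id=75: ✗
order_id=76: ✓ → 211
order_id=77: ✗
order_id=78: ✗
order_id=79: ✓ → 139
order_id=80: ✗
order_id=81: ✓ → 267
pending_sum = 84 + 168 + 261 + 211 + 139 + 267 = 1130
—
[priority_max: priority = 4]
order_id=70: ✗
order_id=71: ✗
order_id=72: ✗
order_id=73: ✓ → 170
order_id=74: ✗
order_id=75: ✗
order_id=76: ✗
order_id=77: ✗
order_id=78: ✗
order_id=79: ✗
order_id=80: ✗
order_id=81: ✗
priority_max = MAX(170) = 170
—
[cancelled_sum: status in ('cancelled', 'returned') or region = 'west']
order_id=70: ✓ → 84
order_id=71: ✓ → 168
order_id=72: ✗
order_id=73: ✓ → 170
order_id=74: ✓ → 261
order_id=75: ✗
order_id=76: ✓ → 211
order_id=77: ✓ → 21
order_id=78: ✓ → 522
order_id=79: ✗
order_id=80: ✗
order_id=81: ✓ → 267
cancelled_sum = 84 + 168 + 170 + 261 + 211 + 21 + 522 + 267 = 1704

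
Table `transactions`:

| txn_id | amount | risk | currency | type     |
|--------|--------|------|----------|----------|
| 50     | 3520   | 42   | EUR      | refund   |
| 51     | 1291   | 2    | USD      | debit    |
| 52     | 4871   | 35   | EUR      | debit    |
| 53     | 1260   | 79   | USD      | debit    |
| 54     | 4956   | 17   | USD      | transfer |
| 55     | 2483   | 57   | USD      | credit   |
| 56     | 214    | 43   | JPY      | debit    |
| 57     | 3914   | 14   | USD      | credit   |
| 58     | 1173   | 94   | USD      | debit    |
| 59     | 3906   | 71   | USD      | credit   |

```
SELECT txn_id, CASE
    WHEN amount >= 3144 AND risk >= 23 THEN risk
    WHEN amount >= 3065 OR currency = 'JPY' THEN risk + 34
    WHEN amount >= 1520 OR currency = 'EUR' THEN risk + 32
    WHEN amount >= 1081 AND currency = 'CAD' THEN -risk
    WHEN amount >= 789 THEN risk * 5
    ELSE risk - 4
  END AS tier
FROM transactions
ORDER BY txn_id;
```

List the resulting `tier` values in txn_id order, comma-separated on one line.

txn_id=50: amount >= 3144 AND risk >= 23 → 42
txn_id=51: amount >= 789 → 10
txn_id=52: amount >= 3144 AND risk >= 23 → 35
txn_id=53: amount >= 789 → 395
txn_id=54: amount >= 3065 OR currency = 'JPY' → 51
txn_id=55: amount >= 1520 OR currency = 'EUR' → 89
txn_id=56: amount >= 3065 OR currency = 'JPY' → 77
txn_id=57: amount >= 3065 OR currency = 'JPY' → 48
txn_id=58: amount >= 789 → 470
txn_id=59: amount >= 3144 AND risk >= 23 → 71

42, 10, 35, 395, 51, 89, 77, 48, 470, 71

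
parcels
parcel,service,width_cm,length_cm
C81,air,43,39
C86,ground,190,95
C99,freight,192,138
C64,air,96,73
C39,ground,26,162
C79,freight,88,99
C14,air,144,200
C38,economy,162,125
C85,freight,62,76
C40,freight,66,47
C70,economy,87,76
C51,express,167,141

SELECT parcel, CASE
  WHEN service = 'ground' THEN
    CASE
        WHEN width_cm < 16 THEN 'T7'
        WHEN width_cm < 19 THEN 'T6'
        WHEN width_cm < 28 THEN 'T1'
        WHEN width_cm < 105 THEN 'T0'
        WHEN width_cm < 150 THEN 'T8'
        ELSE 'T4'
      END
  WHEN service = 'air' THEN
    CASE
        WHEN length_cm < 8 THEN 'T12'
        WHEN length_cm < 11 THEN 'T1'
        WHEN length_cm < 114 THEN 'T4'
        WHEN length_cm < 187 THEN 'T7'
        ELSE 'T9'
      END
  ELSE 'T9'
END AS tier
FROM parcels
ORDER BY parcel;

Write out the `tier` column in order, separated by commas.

T9, T9, T1, T9, T9, T4, T9, T9, T4, T9, T4, T9

parcel=C14: service='air' → inner[ELSE] → T9
parcel=C38: service='economy' → outer ELSE → T9
parcel=C39: service='ground' → inner[width_cm < 28] → T1
parcel=C40: service='freight' → outer ELSE → T9
parcel=C51: service='express' → outer ELSE → T9
parcel=C64: service='air' → inner[length_cm < 114] → T4
parcel=C70: service='economy' → outer ELSE → T9
parcel=C79: service='freight' → outer ELSE → T9
parcel=C81: service='air' → inner[length_cm < 114] → T4
parcel=C85: service='freight' → outer ELSE → T9
parcel=C86: service='ground' → inner[ELSE] → T4
parcel=C99: service='freight' → outer ELSE → T9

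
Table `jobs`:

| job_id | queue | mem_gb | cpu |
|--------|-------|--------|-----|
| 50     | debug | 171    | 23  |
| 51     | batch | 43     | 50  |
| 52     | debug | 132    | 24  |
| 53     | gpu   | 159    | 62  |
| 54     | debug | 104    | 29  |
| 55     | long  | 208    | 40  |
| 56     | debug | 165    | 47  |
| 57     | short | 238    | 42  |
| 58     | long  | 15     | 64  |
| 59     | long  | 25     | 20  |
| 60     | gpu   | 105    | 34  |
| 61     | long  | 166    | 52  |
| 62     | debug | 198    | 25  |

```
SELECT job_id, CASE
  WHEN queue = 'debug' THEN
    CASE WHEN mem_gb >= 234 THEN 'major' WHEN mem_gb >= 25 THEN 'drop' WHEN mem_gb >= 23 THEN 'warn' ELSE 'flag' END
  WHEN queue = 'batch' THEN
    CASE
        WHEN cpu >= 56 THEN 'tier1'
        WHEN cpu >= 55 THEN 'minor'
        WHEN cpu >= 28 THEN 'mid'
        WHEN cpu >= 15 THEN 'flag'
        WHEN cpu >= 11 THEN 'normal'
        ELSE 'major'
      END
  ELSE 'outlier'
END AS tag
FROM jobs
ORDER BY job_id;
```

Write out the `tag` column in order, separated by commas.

job_id=50: queue='debug' → inner[mem_gb >= 25] → drop
job_id=51: queue='batch' → inner[cpu >= 28] → mid
job_id=52: queue='debug' → inner[mem_gb >= 25] → drop
job_id=53: queue='gpu' → outer ELSE → outlier
job_id=54: queue='debug' → inner[mem_gb >= 25] → drop
job_id=55: queue='long' → outer ELSE → outlier
job_id=56: queue='debug' → inner[mem_gb >= 25] → drop
job_id=57: queue='short' → outer ELSE → outlier
job_id=58: queue='long' → outer ELSE → outlier
job_id=59: queue='long' → outer ELSE → outlier
job_id=60: queue='gpu' → outer ELSE → outlier
job_id=61: queue='long' → outer ELSE → outlier
job_id=62: queue='debug' → inner[mem_gb >= 25] → drop

drop, mid, drop, outlier, drop, outlier, drop, outlier, outlier, outlier, outlier, outlier, drop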